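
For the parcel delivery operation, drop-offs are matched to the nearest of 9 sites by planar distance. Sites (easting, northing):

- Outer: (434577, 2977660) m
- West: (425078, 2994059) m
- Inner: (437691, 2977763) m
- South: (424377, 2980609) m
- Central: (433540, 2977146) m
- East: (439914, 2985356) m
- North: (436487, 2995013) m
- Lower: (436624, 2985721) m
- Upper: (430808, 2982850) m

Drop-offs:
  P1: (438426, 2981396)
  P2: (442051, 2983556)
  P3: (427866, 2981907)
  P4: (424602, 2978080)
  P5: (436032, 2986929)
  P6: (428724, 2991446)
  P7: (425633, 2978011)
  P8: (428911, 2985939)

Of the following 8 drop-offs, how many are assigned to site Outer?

0

P1 → Inner
P2 → East
P3 → Upper
P4 → South
P5 → Lower
P6 → West
P7 → South
P8 → Upper
0 of the 8 go to Outer.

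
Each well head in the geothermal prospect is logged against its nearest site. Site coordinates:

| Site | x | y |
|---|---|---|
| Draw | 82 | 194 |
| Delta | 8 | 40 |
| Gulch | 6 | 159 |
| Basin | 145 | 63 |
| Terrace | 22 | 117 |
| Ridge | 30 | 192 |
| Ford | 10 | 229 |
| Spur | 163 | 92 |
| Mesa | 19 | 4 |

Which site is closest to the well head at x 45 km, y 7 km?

Squared distances to each site:
Draw: 36338.000; Delta: 2458.000; Gulch: 24625.000; Basin: 13136.000; Terrace: 12629.000; Ridge: 34450.000; Ford: 50509.000; Spur: 21149.000; Mesa: 685.000.
Minimum at Mesa.

Mesa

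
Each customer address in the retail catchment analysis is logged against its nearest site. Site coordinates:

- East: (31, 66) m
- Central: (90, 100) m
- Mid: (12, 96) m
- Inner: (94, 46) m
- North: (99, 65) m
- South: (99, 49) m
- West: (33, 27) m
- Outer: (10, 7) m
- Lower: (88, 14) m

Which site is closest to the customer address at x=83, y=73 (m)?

North

Squared distances to each site:
East: 2753.000; Central: 778.000; Mid: 5570.000; Inner: 850.000; North: 320.000; South: 832.000; West: 4616.000; Outer: 9685.000; Lower: 3506.000.
Minimum at North.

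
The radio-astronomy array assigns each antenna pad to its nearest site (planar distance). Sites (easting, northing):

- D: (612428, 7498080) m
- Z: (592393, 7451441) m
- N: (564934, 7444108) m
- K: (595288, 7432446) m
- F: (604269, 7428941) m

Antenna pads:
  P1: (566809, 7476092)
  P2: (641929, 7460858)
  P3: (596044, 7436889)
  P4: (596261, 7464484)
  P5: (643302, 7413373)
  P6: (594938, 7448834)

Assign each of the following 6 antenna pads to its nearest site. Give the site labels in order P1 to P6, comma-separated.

P1 → N (d²=1026491881.00)
P2 → D (d²=2255786285.00)
P3 → K (d²=20311785.00)
P4 → Z (d²=185081273.00)
P5 → F (d²=1765937713.00)
P6 → Z (d²=13273474.00)

N, D, K, Z, F, Z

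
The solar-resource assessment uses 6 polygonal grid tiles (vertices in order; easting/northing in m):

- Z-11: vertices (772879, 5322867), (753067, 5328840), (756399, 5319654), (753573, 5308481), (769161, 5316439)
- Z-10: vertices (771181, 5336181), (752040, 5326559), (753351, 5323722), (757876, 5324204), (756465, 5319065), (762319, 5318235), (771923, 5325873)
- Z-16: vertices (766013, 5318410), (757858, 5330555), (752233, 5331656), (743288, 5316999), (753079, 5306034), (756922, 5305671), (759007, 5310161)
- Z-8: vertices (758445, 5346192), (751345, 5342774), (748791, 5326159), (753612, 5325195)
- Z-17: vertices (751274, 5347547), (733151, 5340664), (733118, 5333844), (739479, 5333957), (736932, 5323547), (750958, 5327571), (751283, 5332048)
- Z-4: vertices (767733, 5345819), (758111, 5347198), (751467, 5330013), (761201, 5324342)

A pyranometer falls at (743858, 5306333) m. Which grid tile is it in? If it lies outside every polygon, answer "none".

Cast a ray rightward from (743858, 5306333). For each polygon, the edges (by vertex number in listed order) whose endpoints lie on opposite sides of northing = 5306333, where each meets that height, and whether that is right or left of the point:
Z-11: no edge straddles that height → 0 crossings.
Z-10: no edge straddles that height → 0 crossings.
Z-16: 4–5 at easting≈752812.0 (right), 6–7 at easting≈757229.4 (right) → 2 crossings.
Z-8: no edge straddles that height → 0 crossings.
Z-17: no edge straddles that height → 0 crossings.
Z-4: no edge straddles that height → 0 crossings.
All counts are even, so the point lies outside every listed polygon.

none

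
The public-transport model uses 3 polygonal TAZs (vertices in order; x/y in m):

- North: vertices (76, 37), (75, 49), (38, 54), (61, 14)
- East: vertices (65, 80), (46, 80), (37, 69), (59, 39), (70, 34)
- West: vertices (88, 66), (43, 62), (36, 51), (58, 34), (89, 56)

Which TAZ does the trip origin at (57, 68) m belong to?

East

Cast a ray rightward from (57, 68). For each polygon, the edges (by vertex number in listed order) whose endpoints lie on opposite sides of y = 68, where each meets that height, and whether that is right or left of the point:
North: no edge straddles that height → 0 crossings.
East: 3–4 at x≈37.7 (left), 5–1 at x≈66.3 (right) → 1 crossing.
West: no edge straddles that height → 0 crossings.
Only East has an odd count, so the point is inside East.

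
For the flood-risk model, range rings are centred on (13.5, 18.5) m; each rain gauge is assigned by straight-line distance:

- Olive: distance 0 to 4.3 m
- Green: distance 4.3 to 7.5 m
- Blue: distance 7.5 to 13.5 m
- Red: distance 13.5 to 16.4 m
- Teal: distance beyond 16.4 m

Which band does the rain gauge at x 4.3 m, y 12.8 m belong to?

Blue

Distance = √((4.3−13.5)² + (12.8−18.5)²) = √(84.640 + 32.490) = 10.823 m.
7.5 ≤ 10.823 < 13.5 → Blue.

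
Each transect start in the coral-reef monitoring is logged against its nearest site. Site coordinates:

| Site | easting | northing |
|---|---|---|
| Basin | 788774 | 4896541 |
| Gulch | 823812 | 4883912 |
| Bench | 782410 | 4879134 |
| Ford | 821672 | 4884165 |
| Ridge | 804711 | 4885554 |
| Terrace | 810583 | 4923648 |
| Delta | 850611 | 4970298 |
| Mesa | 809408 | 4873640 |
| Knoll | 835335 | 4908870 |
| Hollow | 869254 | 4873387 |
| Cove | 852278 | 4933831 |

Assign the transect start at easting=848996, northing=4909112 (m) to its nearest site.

Squared distances to each site:
Basin: 3784719325.000; Gulch: 1269273856.000; Bench: 5332375880.000; Ford: 1368953785.000; Ridge: 2516140589.000; Terrace: 1686853865.000; Delta: 3746334821.000; Mesa: 2825472528.000; Knoll: 186681485.000; Hollow: 1686662189.000; Cove: 621800485.000.
Minimum at Knoll.

Knoll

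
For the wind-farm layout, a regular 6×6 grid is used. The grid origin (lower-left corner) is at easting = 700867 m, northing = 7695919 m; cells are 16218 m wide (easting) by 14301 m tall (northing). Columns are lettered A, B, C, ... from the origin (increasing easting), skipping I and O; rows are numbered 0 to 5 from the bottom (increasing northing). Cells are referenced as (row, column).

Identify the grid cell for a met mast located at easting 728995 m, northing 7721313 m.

Column index: ⌊(728995 − 700867) / 16218⌋ = ⌊1.734⌋ = 1 → column B
Row offset from origin: ⌊(7721313 − 7695919) / 14301⌋ = ⌊1.776⌋ = 1 → row 1

(1, B)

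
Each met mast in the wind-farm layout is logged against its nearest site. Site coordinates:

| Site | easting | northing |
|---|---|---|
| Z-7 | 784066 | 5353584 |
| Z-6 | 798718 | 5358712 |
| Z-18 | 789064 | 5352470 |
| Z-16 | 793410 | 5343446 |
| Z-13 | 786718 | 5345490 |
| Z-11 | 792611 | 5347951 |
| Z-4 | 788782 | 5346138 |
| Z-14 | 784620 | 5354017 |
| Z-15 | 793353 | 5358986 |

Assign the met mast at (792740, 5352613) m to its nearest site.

Z-18

Squared distances to each site:
Z-7: 76181117.000; Z-6: 72934285.000; Z-18: 13533425.000; Z-16: 84482789.000; Z-13: 87001613.000; Z-11: 21750885.000; Z-4: 57591389.000; Z-14: 67905616.000; Z-15: 40990898.000.
Minimum at Z-18.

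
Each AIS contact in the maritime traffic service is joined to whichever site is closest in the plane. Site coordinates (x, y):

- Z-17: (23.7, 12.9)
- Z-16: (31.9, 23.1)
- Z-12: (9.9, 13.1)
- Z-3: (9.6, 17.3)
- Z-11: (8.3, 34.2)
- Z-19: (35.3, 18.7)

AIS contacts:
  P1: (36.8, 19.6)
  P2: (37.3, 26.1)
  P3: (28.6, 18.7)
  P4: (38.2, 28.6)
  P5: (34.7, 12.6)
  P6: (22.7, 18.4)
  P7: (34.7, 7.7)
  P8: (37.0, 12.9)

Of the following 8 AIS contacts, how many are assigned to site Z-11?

P1 → Z-19
P2 → Z-16
P3 → Z-16
P4 → Z-16
P5 → Z-19
P6 → Z-17
P7 → Z-19
P8 → Z-19
0 of the 8 go to Z-11.

0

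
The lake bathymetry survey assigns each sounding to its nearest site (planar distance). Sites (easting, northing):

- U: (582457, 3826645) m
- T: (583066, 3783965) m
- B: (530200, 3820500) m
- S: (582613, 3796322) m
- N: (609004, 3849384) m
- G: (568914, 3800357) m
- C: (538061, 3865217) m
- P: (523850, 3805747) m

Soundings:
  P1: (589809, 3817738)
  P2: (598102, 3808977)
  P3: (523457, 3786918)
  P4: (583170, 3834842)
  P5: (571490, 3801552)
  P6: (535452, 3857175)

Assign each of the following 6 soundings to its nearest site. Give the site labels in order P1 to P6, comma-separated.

P1 → U (d²=133386553.00)
P2 → S (d²=400058146.00)
P3 → P (d²=354685690.00)
P4 → U (d²=67699178.00)
P5 → G (d²=8063801.00)
P6 → C (d²=71480645.00)

U, S, P, U, G, C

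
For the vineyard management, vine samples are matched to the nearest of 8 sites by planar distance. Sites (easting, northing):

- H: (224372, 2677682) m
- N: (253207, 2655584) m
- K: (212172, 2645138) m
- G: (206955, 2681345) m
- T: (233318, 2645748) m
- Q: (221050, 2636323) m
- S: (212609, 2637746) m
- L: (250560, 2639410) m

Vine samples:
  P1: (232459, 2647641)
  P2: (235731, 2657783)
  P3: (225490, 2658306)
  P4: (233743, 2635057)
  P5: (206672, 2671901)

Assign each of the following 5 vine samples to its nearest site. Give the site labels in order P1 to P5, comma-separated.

T, T, T, T, G

P1 → T (d²=4321330.00)
P2 → T (d²=150663794.00)
P3 → T (d²=218980948.00)
P4 → T (d²=114478106.00)
P5 → G (d²=89269225.00)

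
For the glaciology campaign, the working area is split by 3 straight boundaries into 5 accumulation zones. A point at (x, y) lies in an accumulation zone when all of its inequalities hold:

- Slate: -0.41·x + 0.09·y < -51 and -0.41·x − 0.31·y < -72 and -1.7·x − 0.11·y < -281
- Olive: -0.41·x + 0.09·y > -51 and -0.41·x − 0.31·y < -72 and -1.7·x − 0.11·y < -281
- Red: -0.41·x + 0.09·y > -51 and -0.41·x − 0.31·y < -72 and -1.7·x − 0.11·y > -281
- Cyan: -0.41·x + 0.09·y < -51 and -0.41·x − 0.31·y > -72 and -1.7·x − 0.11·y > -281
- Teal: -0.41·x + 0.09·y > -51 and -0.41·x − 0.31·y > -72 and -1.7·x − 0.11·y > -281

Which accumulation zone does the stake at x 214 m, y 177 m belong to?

Slate

-0.41·214 + 0.09·177 = -71.810, which is < -51
-0.41·214 − 0.31·177 = -142.610, which is < -72
-1.7·214 − 0.11·177 = -383.270, which is < -281
This sign pattern matches Slate.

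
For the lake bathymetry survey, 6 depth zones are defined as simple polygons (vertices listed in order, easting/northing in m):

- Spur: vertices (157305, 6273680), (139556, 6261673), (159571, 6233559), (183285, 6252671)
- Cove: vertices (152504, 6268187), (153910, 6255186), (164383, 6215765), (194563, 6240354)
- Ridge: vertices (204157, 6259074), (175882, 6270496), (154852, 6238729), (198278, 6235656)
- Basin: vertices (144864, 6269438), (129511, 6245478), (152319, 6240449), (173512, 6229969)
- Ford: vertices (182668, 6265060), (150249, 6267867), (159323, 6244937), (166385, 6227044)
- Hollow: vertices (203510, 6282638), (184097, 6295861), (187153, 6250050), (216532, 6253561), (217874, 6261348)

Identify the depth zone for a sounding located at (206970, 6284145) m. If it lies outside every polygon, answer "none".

none

Cast a ray rightward from (206970, 6284145). For each polygon, the edges (by vertex number in listed order) whose endpoints lie on opposite sides of northing = 6284145, where each meets that height, and whether that is right or left of the point:
Spur: no edge straddles that height → 0 crossings.
Cove: no edge straddles that height → 0 crossings.
Ridge: no edge straddles that height → 0 crossings.
Basin: no edge straddles that height → 0 crossings.
Ford: no edge straddles that height → 0 crossings.
Hollow: 1–2 at easting≈201297.5 (left), 2–3 at easting≈184878.6 (left) → 0 crossings.
All counts are even, so the point lies outside every listed polygon.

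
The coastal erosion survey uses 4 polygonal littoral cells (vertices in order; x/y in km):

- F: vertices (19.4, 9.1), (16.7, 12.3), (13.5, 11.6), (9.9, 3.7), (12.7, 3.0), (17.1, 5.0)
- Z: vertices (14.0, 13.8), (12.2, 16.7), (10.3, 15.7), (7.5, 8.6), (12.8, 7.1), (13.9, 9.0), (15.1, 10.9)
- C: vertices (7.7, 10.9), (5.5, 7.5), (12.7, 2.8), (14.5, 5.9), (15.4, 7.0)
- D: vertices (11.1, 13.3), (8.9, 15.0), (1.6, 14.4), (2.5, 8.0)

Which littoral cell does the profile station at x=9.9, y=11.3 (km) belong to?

Cast a ray rightward from (9.9, 11.3). For each polygon, the edges (by vertex number in listed order) whose endpoints lie on opposite sides of y = 11.3, where each meets that height, and whether that is right or left of the point:
F: 1–2 at x≈17.54 (right), 3–4 at x≈13.36 (right) → 2 crossings.
Z: 3–4 at x≈8.56 (left), 7–1 at x≈14.95 (right) → 1 crossing.
C: no edge straddles that height → 0 crossings.
D: 3–4 at x≈2.04 (left), 4–1 at x≈7.85 (left) → 0 crossings.
Only Z has an odd count, so the point is inside Z.

Z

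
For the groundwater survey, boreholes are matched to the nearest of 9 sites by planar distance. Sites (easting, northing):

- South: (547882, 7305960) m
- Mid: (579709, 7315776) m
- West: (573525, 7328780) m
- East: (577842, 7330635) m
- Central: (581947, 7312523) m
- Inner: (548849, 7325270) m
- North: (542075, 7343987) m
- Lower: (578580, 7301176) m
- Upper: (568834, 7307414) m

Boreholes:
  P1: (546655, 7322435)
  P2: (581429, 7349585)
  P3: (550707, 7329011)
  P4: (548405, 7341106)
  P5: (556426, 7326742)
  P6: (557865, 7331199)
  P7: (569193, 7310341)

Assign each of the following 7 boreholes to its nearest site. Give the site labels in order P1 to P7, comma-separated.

Inner, East, Inner, North, Inner, Inner, Upper

P1 → Inner (d²=12850861.00)
P2 → East (d²=371969069.00)
P3 → Inner (d²=17447245.00)
P4 → North (d²=48369061.00)
P5 → Inner (d²=59577713.00)
P6 → Inner (d²=116441297.00)
P7 → Upper (d²=8696210.00)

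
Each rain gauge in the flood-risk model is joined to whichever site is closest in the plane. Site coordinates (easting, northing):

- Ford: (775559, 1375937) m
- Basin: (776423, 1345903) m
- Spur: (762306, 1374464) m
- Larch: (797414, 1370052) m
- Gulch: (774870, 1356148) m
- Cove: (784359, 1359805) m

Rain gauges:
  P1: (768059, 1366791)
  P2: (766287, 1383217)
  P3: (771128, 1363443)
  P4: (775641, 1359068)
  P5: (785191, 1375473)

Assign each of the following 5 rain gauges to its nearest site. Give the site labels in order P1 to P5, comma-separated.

P1 → Spur (d²=91971938.00)
P2 → Spur (d²=92463370.00)
P3 → Gulch (d²=67219589.00)
P4 → Gulch (d²=9120841.00)
P5 → Ford (d²=92990720.00)

Spur, Spur, Gulch, Gulch, Ford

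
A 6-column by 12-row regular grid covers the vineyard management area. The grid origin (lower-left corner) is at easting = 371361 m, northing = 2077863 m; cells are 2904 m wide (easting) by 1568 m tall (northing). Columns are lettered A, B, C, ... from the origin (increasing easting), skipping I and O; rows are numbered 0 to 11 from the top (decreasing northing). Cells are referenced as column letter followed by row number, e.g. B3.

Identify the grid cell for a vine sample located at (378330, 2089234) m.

C4

Column index: ⌊(378330 − 371361) / 2904⌋ = ⌊2.400⌋ = 2 → column C
Row offset from origin: ⌊(2089234 − 2077863) / 1568⌋ = ⌊7.252⌋ = 7 → row 4 (counted from top)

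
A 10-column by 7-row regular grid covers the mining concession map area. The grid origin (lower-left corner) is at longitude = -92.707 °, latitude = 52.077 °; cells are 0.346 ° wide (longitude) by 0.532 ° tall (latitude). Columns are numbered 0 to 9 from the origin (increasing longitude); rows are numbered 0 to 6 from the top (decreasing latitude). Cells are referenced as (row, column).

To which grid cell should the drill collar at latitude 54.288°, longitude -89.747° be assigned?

(2, 8)

Column index: ⌊(-89.747 − -92.707) / 0.346⌋ = ⌊8.555⌋ = 8
Row offset from origin: ⌊(54.288 − 52.077) / 0.532⌋ = ⌊4.156⌋ = 4 → row 2 (counted from top)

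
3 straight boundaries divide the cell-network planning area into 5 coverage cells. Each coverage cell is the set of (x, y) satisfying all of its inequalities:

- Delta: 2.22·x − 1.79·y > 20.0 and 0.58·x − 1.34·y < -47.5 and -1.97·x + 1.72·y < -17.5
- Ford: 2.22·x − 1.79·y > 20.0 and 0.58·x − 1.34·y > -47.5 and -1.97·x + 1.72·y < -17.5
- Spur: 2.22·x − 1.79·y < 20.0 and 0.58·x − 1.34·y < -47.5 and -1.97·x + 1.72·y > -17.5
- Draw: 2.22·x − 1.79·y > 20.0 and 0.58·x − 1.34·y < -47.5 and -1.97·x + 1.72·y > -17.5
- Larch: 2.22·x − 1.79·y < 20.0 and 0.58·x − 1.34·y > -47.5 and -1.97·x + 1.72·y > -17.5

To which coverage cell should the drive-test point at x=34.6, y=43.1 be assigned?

2.22·34.6 − 1.79·43.1 = -0.337, which is < 20.0
0.58·34.6 − 1.34·43.1 = -37.686, which is > -47.5
-1.97·34.6 + 1.72·43.1 = 5.970, which is > -17.5
This sign pattern matches Larch.

Larch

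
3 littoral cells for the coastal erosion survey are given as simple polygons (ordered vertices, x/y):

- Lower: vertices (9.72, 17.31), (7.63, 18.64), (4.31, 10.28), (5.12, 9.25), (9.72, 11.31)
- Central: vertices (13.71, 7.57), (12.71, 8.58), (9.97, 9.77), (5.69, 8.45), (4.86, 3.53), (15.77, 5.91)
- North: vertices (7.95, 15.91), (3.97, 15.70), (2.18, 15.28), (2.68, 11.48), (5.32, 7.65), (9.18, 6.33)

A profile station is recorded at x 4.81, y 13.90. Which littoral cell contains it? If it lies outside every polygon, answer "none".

North

Cast a ray rightward from (4.81, 13.90). For each polygon, the edges (by vertex number in listed order) whose endpoints lie on opposite sides of y = 13.90, where each meets that height, and whether that is right or left of the point:
Lower: 2–3 at x≈5.748 (right), 5–1 at x≈9.720 (right) → 2 crossings.
Central: no edge straddles that height → 0 crossings.
North: 3–4 at x≈2.362 (left), 6–1 at x≈8.208 (right) → 1 crossing.
Only North has an odd count, so the point is inside North.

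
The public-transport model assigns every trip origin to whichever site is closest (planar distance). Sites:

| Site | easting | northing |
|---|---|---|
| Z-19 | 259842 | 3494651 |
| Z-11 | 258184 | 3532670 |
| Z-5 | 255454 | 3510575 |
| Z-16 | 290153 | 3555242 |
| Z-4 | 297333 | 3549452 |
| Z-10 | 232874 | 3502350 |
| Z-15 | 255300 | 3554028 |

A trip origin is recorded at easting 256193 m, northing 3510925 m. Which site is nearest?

Z-5

Squared distances to each site:
Z-19: 278158277.000; Z-11: 476809106.000; Z-5: 668621.000; Z-16: 3117278089.000; Z-4: 3176829329.000; Z-10: 617306386.000; Z-15: 1858666058.000.
Minimum at Z-5.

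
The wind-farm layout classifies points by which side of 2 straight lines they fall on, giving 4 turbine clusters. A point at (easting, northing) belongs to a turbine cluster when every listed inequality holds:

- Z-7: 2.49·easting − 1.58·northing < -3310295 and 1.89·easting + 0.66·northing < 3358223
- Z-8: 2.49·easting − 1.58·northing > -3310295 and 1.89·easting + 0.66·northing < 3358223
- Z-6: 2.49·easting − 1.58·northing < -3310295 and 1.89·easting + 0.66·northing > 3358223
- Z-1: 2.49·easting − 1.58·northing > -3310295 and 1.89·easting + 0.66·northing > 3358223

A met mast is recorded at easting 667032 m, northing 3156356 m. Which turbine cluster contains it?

2.49·667032 − 1.58·3156356 = -3326132.800, which is < -3310295
1.89·667032 + 0.66·3156356 = 3343885.440, which is < 3358223
This sign pattern matches Z-7.

Z-7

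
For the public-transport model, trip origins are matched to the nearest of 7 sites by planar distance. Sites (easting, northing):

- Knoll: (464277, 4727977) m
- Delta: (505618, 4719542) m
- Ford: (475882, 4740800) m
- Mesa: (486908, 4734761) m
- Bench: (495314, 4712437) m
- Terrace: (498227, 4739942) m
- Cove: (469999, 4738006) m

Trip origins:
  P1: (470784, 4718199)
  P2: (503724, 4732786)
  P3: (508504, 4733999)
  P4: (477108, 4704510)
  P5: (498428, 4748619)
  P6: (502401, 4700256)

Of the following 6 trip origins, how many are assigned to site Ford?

P1 → Knoll
P2 → Terrace
P3 → Terrace
P4 → Bench
P5 → Terrace
P6 → Bench
0 of the 6 go to Ford.

0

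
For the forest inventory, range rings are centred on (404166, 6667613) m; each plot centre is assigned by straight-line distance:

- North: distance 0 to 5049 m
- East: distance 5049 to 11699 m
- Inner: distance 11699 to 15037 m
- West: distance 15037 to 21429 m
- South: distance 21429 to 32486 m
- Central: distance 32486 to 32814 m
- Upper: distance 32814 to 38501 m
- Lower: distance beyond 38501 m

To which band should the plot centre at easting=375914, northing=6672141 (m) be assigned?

Distance = √((375914−404166)² + (6672141−6667613)²) = √(798175504.000 + 20502784.000) = 28612.555 m.
21429 ≤ 28612.555 < 32486 → South.

South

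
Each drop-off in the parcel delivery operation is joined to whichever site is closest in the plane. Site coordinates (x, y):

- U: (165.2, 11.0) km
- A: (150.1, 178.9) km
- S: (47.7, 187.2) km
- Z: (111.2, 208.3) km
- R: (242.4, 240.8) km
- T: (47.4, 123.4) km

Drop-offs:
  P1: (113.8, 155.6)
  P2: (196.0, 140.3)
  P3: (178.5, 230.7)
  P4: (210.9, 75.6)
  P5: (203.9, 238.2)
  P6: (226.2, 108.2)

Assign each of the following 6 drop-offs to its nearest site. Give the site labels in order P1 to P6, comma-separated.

A, A, A, U, R, A

P1 → A (d²=1860.58)
P2 → A (d²=3596.77)
P3 → A (d²=3489.80)
P4 → U (d²=6261.65)
P5 → R (d²=1489.01)
P6 → A (d²=10789.70)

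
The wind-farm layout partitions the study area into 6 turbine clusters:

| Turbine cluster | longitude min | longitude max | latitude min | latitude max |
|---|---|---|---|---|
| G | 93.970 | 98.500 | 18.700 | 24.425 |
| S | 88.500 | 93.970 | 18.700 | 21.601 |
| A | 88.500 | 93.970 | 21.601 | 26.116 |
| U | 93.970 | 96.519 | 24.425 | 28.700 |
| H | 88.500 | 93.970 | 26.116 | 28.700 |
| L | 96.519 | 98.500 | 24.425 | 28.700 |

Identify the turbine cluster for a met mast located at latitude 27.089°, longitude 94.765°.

U

The point has longitude = 94.765 and latitude = 27.089.
Only U satisfies 93.970 ≤ longitude ≤ 96.519 and 24.425 ≤ latitude ≤ 28.700.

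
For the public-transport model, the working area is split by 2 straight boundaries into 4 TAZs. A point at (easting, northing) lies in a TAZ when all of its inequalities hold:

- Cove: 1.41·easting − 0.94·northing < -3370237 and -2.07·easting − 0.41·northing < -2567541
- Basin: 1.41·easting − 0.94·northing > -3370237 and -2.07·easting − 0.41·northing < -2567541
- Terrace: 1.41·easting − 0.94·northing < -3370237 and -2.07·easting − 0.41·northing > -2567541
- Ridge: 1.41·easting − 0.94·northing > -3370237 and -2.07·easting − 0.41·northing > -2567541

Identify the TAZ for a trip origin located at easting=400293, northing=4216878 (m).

1.41·400293 − 0.94·4216878 = -3399452.190, which is < -3370237
-2.07·400293 − 0.41·4216878 = -2557526.490, which is > -2567541
This sign pattern matches Terrace.

Terrace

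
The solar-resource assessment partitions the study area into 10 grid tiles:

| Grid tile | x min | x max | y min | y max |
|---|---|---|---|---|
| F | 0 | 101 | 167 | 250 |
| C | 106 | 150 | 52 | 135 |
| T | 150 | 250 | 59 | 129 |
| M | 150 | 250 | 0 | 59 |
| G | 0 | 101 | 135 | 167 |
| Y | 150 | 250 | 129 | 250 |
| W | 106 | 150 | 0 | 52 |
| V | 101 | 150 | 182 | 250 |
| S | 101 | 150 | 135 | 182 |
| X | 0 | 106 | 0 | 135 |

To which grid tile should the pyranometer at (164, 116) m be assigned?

The point has x = 164 and y = 116.
Only T satisfies 150 ≤ x ≤ 250 and 59 ≤ y ≤ 129.

T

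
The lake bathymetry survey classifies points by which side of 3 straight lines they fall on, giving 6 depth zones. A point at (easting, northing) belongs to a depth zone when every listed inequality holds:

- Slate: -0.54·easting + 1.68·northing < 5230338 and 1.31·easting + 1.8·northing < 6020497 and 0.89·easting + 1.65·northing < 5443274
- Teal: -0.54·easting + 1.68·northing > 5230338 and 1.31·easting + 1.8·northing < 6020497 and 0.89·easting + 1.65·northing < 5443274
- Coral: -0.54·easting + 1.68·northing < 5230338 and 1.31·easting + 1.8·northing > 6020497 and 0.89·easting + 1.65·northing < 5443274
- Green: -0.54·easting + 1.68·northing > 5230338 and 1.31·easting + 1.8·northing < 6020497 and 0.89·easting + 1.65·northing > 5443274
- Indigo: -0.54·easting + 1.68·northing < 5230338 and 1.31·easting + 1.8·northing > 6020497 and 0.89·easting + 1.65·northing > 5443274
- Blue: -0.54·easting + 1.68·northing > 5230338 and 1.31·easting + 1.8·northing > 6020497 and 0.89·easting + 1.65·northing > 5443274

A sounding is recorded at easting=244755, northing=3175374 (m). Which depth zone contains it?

Indigo

-0.54·244755 + 1.68·3175374 = 5202460.620, which is < 5230338
1.31·244755 + 1.8·3175374 = 6036302.250, which is > 6020497
0.89·244755 + 1.65·3175374 = 5457199.050, which is > 5443274
This sign pattern matches Indigo.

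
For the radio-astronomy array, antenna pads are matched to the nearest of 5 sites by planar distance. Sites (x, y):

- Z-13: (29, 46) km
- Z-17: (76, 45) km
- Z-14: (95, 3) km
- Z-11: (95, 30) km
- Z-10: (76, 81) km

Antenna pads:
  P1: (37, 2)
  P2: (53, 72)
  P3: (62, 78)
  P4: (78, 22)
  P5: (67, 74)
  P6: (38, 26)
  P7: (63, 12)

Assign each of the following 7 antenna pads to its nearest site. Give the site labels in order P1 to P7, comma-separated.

P1 → Z-13 (d²=2000.00)
P2 → Z-10 (d²=610.00)
P3 → Z-10 (d²=205.00)
P4 → Z-11 (d²=353.00)
P5 → Z-10 (d²=130.00)
P6 → Z-13 (d²=481.00)
P7 → Z-14 (d²=1105.00)

Z-13, Z-10, Z-10, Z-11, Z-10, Z-13, Z-14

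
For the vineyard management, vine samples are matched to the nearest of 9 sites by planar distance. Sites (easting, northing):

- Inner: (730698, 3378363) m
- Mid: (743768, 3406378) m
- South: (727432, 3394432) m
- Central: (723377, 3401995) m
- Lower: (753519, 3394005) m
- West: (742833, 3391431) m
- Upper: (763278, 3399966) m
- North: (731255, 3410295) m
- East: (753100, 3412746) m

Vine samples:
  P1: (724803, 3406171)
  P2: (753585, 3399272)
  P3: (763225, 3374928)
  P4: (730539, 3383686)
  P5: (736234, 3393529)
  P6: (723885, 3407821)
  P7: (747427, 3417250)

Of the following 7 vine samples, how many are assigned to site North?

0

P1 → Central
P2 → Lower
P3 → Lower
P4 → Inner
P5 → West
P6 → Central
P7 → East
0 of the 7 go to North.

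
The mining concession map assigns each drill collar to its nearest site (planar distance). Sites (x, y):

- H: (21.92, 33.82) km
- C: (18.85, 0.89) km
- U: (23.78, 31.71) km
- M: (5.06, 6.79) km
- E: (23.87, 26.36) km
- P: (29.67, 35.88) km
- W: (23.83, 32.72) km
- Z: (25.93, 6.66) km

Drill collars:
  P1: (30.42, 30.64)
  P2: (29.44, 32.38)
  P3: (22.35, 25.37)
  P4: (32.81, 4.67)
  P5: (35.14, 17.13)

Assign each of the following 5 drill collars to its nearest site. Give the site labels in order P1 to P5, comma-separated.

P, P, E, Z, Z

P1 → P (d²=28.02)
P2 → P (d²=12.30)
P3 → E (d²=3.29)
P4 → Z (d²=51.29)
P5 → Z (d²=194.44)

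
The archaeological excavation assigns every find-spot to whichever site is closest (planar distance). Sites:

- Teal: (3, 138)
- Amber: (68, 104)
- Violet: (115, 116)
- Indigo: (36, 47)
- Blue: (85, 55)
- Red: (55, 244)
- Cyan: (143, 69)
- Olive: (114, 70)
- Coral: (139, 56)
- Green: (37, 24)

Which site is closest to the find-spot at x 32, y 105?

Amber

Squared distances to each site:
Teal: 1930.000; Amber: 1297.000; Violet: 7010.000; Indigo: 3380.000; Blue: 5309.000; Red: 19850.000; Cyan: 13617.000; Olive: 7949.000; Coral: 13850.000; Green: 6586.000.
Minimum at Amber.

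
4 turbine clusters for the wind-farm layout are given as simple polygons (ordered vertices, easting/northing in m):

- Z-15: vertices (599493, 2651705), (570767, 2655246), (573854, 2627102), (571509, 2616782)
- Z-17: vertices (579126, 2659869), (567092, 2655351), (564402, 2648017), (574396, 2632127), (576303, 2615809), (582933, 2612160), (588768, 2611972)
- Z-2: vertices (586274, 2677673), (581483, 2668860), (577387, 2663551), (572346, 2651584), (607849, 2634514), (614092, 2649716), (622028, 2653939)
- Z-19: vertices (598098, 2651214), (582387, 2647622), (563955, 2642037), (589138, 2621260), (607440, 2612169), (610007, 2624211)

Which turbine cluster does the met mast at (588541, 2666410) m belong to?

Z-2

Cast a ray rightward from (588541, 2666410). For each polygon, the edges (by vertex number in listed order) whose endpoints lie on opposite sides of northing = 2666410, where each meets that height, and whether that is right or left of the point:
Z-15: no edge straddles that height → 0 crossings.
Z-17: no edge straddles that height → 0 crossings.
Z-2: 2–3 at easting≈579592.8 (left), 7–1 at easting≈603241.1 (right) → 1 crossing.
Z-19: no edge straddles that height → 0 crossings.
Only Z-2 has an odd count, so the point is inside Z-2.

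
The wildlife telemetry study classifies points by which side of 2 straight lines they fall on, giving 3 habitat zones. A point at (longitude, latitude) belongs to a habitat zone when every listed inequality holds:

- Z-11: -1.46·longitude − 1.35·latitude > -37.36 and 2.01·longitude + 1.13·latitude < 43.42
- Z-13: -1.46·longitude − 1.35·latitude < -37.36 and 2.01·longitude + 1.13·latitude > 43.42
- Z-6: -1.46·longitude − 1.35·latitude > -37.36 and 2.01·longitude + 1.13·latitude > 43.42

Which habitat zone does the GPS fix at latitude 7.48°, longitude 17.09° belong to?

Z-11

-1.46·17.09 − 1.35·7.48 = -35.049, which is > -37.36
2.01·17.09 + 1.13·7.48 = 42.803, which is < 43.42
This sign pattern matches Z-11.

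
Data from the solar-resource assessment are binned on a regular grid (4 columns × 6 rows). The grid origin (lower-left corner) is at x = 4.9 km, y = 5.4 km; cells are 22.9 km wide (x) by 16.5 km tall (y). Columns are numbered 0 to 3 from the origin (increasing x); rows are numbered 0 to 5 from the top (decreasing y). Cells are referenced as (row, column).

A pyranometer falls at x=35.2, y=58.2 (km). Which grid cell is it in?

Column index: ⌊(35.2 − 4.9) / 22.9⌋ = ⌊1.323⌋ = 1
Row offset from origin: ⌊(58.2 − 5.4) / 16.5⌋ = ⌊3.200⌋ = 3 → row 2 (counted from top)

(2, 1)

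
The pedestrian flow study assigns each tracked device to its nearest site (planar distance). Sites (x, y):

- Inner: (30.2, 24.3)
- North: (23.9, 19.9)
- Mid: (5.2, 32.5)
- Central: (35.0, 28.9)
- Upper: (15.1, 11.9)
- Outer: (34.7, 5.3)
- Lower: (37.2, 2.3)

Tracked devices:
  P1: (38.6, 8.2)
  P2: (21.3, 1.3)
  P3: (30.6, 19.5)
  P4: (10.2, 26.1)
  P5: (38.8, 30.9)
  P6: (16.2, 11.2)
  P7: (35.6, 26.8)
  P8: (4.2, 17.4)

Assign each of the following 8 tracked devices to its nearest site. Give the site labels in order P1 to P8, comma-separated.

Outer, Upper, Inner, Mid, Central, Upper, Central, Upper

P1 → Outer (d²=23.62)
P2 → Upper (d²=150.80)
P3 → Inner (d²=23.20)
P4 → Mid (d²=65.96)
P5 → Central (d²=18.44)
P6 → Upper (d²=1.70)
P7 → Central (d²=4.77)
P8 → Upper (d²=149.06)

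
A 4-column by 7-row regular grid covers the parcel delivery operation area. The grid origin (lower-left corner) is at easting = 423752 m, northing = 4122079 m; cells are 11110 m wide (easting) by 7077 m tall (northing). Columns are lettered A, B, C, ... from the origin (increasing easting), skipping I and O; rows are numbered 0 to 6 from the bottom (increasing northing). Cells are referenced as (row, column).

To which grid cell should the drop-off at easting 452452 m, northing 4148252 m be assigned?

Column index: ⌊(452452 − 423752) / 11110⌋ = ⌊2.583⌋ = 2 → column C
Row offset from origin: ⌊(4148252 − 4122079) / 7077⌋ = ⌊3.698⌋ = 3 → row 3

(3, C)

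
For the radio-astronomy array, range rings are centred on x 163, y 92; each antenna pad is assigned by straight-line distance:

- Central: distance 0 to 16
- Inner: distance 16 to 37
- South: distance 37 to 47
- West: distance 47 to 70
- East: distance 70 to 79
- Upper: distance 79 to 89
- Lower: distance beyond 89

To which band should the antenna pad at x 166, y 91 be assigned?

Distance = √((166−163)² + (91−92)²) = √(9.000 + 1.000) = 3.162.
0 ≤ 3.162 < 16 → Central.

Central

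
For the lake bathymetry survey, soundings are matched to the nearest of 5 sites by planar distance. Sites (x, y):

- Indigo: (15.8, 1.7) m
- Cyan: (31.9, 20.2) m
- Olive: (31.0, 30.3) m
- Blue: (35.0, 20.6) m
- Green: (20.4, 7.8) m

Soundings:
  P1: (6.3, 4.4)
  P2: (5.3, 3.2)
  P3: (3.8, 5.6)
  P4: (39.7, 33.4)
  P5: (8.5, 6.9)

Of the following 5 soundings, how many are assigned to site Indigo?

4

P1 → Indigo
P2 → Indigo
P3 → Indigo
P4 → Olive
P5 → Indigo
4 of the 5 go to Indigo.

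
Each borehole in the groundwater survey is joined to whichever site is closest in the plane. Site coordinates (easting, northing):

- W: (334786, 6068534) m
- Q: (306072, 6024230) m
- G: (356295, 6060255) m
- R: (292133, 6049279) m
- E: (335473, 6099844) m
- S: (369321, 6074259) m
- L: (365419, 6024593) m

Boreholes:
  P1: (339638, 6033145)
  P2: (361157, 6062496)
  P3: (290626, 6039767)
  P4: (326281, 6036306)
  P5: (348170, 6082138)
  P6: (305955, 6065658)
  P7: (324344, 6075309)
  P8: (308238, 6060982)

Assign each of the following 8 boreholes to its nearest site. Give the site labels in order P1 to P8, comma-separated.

L, G, R, Q, W, R, W, R

P1 → L (d²=737796665.00)
P2 → G (d²=28661125.00)
P3 → R (d²=92749193.00)
P4 → Q (d²=554233457.00)
P5 → W (d²=364200272.00)
P6 → R (d²=459319325.00)
P7 → W (d²=154935989.00)
P8 → R (d²=396331234.00)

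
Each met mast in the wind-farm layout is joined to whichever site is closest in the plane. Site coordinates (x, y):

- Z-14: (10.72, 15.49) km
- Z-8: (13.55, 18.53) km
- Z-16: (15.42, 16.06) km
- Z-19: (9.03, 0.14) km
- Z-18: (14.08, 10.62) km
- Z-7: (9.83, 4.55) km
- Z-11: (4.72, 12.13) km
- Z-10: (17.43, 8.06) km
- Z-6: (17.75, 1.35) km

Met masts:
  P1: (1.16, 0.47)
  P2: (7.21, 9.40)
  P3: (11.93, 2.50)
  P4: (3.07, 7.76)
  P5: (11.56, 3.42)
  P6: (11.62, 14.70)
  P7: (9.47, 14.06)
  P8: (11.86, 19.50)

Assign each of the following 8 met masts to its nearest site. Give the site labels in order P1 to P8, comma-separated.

P1 → Z-19 (d²=62.05)
P2 → Z-11 (d²=13.65)
P3 → Z-7 (d²=8.61)
P4 → Z-11 (d²=21.82)
P5 → Z-7 (d²=4.27)
P6 → Z-14 (d²=1.43)
P7 → Z-14 (d²=3.61)
P8 → Z-8 (d²=3.80)

Z-19, Z-11, Z-7, Z-11, Z-7, Z-14, Z-14, Z-8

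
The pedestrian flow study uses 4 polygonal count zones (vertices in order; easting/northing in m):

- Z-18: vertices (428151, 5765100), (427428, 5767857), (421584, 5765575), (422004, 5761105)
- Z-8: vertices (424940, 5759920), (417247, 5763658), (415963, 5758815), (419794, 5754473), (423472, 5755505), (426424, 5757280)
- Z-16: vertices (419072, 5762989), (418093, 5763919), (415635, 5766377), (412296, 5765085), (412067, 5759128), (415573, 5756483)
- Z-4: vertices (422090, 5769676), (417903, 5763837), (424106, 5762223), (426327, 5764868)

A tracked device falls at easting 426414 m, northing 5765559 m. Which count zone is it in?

Cast a ray rightward from (426414, 5765559). For each polygon, the edges (by vertex number in listed order) whose endpoints lie on opposite sides of northing = 5765559, where each meets that height, and whether that is right or left of the point:
Z-18: 1–2 at easting≈428030.6 (right), 3–4 at easting≈421585.5 (left) → 1 crossing.
Z-8: no edge straddles that height → 0 crossings.
Z-16: 2–3 at easting≈416453.0 (left), 3–4 at easting≈413521.0 (left) → 0 crossings.
Z-4: 1–2 at easting≈419137.8 (left), 4–1 at easting≈425718.1 (left) → 0 crossings.
Only Z-18 has an odd count, so the point is inside Z-18.

Z-18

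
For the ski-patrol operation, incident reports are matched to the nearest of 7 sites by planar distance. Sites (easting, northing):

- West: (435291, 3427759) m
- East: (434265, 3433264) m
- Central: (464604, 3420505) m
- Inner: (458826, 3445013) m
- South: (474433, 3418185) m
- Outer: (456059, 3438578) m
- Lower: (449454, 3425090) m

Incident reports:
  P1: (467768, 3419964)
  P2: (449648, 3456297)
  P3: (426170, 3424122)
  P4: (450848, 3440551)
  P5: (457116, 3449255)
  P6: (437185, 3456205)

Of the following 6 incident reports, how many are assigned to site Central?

P1 → Central
P2 → Inner
P3 → West
P4 → Outer
P5 → Inner
P6 → East
1 of the 6 goes to Central.

1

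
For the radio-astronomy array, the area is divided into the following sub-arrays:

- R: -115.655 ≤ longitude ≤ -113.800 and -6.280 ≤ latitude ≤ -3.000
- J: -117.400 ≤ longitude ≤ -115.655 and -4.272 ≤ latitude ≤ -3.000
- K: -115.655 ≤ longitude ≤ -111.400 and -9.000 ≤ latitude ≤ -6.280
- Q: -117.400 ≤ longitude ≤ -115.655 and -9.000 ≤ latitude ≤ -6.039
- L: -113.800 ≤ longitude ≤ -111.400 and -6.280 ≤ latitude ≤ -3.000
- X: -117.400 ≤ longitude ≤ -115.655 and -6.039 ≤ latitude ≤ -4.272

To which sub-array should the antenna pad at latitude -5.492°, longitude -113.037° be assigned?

The point has longitude = -113.037 and latitude = -5.492.
Only L satisfies -113.800 ≤ longitude ≤ -111.400 and -6.280 ≤ latitude ≤ -3.000.

L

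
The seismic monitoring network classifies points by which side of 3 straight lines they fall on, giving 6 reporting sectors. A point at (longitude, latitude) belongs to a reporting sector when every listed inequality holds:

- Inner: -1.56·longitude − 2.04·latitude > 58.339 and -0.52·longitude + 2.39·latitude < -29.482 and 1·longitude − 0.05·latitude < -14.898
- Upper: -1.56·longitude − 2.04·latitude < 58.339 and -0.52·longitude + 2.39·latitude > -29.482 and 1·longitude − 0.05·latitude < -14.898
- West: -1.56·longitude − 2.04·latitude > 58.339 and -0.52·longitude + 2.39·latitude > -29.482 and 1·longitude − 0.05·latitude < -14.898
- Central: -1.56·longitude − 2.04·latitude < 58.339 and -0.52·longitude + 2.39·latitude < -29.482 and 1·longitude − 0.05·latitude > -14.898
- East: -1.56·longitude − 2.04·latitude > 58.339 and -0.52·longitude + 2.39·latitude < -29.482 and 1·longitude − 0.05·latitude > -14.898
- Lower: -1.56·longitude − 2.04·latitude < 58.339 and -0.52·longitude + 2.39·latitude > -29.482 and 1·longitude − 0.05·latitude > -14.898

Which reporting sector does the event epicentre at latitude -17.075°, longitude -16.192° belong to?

-1.56·-16.192 − 2.04·-17.075 = 60.093, which is > 58.339
-0.52·-16.192 + 2.39·-17.075 = -32.389, which is < -29.482
1·-16.192 − 0.05·-17.075 = -15.338, which is < -14.898
This sign pattern matches Inner.

Inner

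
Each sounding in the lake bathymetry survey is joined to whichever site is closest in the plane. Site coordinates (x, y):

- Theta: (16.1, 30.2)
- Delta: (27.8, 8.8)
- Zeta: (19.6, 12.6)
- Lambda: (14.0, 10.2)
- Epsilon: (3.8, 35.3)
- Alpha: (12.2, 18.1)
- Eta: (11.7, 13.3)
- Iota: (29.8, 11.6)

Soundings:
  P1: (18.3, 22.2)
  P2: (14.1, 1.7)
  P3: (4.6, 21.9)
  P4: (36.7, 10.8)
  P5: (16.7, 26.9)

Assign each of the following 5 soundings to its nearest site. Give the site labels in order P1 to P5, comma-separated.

P1 → Alpha (d²=54.02)
P2 → Lambda (d²=72.26)
P3 → Alpha (d²=72.20)
P4 → Iota (d²=48.25)
P5 → Theta (d²=11.25)

Alpha, Lambda, Alpha, Iota, Theta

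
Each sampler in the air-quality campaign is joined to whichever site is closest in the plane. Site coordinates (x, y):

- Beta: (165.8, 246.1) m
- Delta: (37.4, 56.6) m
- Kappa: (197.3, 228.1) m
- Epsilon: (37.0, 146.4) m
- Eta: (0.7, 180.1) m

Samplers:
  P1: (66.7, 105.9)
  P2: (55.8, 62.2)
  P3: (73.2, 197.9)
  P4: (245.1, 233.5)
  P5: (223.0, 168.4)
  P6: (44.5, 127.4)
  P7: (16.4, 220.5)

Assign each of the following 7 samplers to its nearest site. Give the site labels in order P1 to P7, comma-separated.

Epsilon, Delta, Epsilon, Kappa, Kappa, Epsilon, Eta

P1 → Epsilon (d²=2522.34)
P2 → Delta (d²=369.92)
P3 → Epsilon (d²=3962.69)
P4 → Kappa (d²=2314.00)
P5 → Kappa (d²=4224.58)
P6 → Epsilon (d²=417.25)
P7 → Eta (d²=1878.65)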